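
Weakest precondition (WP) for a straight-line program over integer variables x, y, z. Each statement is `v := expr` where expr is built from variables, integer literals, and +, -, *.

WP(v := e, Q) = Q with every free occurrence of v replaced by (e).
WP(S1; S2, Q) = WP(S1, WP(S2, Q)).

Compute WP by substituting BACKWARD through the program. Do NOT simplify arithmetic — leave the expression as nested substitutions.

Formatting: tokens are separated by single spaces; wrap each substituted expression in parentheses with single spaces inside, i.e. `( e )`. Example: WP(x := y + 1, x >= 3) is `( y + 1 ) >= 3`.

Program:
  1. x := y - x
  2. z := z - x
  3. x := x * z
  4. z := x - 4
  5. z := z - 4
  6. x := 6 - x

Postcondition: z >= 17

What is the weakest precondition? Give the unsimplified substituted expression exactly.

post: z >= 17
stmt 6: x := 6 - x  -- replace 0 occurrence(s) of x with (6 - x)
  => z >= 17
stmt 5: z := z - 4  -- replace 1 occurrence(s) of z with (z - 4)
  => ( z - 4 ) >= 17
stmt 4: z := x - 4  -- replace 1 occurrence(s) of z with (x - 4)
  => ( ( x - 4 ) - 4 ) >= 17
stmt 3: x := x * z  -- replace 1 occurrence(s) of x with (x * z)
  => ( ( ( x * z ) - 4 ) - 4 ) >= 17
stmt 2: z := z - x  -- replace 1 occurrence(s) of z with (z - x)
  => ( ( ( x * ( z - x ) ) - 4 ) - 4 ) >= 17
stmt 1: x := y - x  -- replace 2 occurrence(s) of x with (y - x)
  => ( ( ( ( y - x ) * ( z - ( y - x ) ) ) - 4 ) - 4 ) >= 17

Answer: ( ( ( ( y - x ) * ( z - ( y - x ) ) ) - 4 ) - 4 ) >= 17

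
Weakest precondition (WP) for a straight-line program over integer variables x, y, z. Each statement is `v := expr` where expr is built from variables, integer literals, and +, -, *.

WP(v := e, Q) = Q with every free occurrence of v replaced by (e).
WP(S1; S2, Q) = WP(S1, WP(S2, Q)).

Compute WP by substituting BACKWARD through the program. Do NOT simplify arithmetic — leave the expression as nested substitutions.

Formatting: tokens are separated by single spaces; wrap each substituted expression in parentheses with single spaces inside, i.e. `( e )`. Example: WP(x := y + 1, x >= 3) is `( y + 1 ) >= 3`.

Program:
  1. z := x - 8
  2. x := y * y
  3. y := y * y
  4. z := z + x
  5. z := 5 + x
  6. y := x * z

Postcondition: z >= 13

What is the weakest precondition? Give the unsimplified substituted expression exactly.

post: z >= 13
stmt 6: y := x * z  -- replace 0 occurrence(s) of y with (x * z)
  => z >= 13
stmt 5: z := 5 + x  -- replace 1 occurrence(s) of z with (5 + x)
  => ( 5 + x ) >= 13
stmt 4: z := z + x  -- replace 0 occurrence(s) of z with (z + x)
  => ( 5 + x ) >= 13
stmt 3: y := y * y  -- replace 0 occurrence(s) of y with (y * y)
  => ( 5 + x ) >= 13
stmt 2: x := y * y  -- replace 1 occurrence(s) of x with (y * y)
  => ( 5 + ( y * y ) ) >= 13
stmt 1: z := x - 8  -- replace 0 occurrence(s) of z with (x - 8)
  => ( 5 + ( y * y ) ) >= 13

Answer: ( 5 + ( y * y ) ) >= 13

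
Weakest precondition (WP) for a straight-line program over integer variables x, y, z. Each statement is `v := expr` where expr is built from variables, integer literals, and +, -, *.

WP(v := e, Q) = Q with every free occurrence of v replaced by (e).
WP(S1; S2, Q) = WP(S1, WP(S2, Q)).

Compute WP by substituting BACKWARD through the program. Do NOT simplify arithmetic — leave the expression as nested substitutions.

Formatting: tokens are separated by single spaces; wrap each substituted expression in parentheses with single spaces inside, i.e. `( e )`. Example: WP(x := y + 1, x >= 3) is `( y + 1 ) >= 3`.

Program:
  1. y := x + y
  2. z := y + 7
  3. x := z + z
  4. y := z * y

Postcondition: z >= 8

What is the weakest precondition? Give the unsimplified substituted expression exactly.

Answer: ( ( x + y ) + 7 ) >= 8

Derivation:
post: z >= 8
stmt 4: y := z * y  -- replace 0 occurrence(s) of y with (z * y)
  => z >= 8
stmt 3: x := z + z  -- replace 0 occurrence(s) of x with (z + z)
  => z >= 8
stmt 2: z := y + 7  -- replace 1 occurrence(s) of z with (y + 7)
  => ( y + 7 ) >= 8
stmt 1: y := x + y  -- replace 1 occurrence(s) of y with (x + y)
  => ( ( x + y ) + 7 ) >= 8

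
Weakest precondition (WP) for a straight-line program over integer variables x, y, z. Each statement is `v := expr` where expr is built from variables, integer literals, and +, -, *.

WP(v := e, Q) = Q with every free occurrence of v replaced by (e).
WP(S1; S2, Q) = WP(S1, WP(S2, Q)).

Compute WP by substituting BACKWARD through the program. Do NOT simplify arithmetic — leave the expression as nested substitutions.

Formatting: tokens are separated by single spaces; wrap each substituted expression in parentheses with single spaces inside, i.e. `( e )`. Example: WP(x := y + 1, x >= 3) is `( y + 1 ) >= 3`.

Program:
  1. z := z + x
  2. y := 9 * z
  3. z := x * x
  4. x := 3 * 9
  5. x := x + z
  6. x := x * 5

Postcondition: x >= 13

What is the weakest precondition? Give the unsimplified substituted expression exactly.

post: x >= 13
stmt 6: x := x * 5  -- replace 1 occurrence(s) of x with (x * 5)
  => ( x * 5 ) >= 13
stmt 5: x := x + z  -- replace 1 occurrence(s) of x with (x + z)
  => ( ( x + z ) * 5 ) >= 13
stmt 4: x := 3 * 9  -- replace 1 occurrence(s) of x with (3 * 9)
  => ( ( ( 3 * 9 ) + z ) * 5 ) >= 13
stmt 3: z := x * x  -- replace 1 occurrence(s) of z with (x * x)
  => ( ( ( 3 * 9 ) + ( x * x ) ) * 5 ) >= 13
stmt 2: y := 9 * z  -- replace 0 occurrence(s) of y with (9 * z)
  => ( ( ( 3 * 9 ) + ( x * x ) ) * 5 ) >= 13
stmt 1: z := z + x  -- replace 0 occurrence(s) of z with (z + x)
  => ( ( ( 3 * 9 ) + ( x * x ) ) * 5 ) >= 13

Answer: ( ( ( 3 * 9 ) + ( x * x ) ) * 5 ) >= 13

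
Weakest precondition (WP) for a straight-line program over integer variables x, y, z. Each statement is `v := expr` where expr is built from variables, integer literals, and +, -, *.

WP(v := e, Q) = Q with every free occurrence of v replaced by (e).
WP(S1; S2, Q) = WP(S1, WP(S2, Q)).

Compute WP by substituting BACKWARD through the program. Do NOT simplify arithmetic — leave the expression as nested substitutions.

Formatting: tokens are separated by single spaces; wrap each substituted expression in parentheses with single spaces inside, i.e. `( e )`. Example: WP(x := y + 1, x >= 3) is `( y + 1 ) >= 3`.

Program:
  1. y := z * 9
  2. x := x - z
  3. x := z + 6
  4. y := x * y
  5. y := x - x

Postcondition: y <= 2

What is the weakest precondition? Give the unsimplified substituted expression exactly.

Answer: ( ( z + 6 ) - ( z + 6 ) ) <= 2

Derivation:
post: y <= 2
stmt 5: y := x - x  -- replace 1 occurrence(s) of y with (x - x)
  => ( x - x ) <= 2
stmt 4: y := x * y  -- replace 0 occurrence(s) of y with (x * y)
  => ( x - x ) <= 2
stmt 3: x := z + 6  -- replace 2 occurrence(s) of x with (z + 6)
  => ( ( z + 6 ) - ( z + 6 ) ) <= 2
stmt 2: x := x - z  -- replace 0 occurrence(s) of x with (x - z)
  => ( ( z + 6 ) - ( z + 6 ) ) <= 2
stmt 1: y := z * 9  -- replace 0 occurrence(s) of y with (z * 9)
  => ( ( z + 6 ) - ( z + 6 ) ) <= 2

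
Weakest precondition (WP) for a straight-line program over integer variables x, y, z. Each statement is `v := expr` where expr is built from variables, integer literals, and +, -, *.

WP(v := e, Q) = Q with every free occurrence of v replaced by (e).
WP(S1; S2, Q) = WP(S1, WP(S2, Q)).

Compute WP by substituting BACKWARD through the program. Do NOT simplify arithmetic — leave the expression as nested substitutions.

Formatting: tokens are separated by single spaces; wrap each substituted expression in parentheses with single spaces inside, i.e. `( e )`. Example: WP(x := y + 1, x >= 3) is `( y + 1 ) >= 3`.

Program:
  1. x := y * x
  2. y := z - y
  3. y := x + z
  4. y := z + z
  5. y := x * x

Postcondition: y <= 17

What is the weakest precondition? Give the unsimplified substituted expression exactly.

post: y <= 17
stmt 5: y := x * x  -- replace 1 occurrence(s) of y with (x * x)
  => ( x * x ) <= 17
stmt 4: y := z + z  -- replace 0 occurrence(s) of y with (z + z)
  => ( x * x ) <= 17
stmt 3: y := x + z  -- replace 0 occurrence(s) of y with (x + z)
  => ( x * x ) <= 17
stmt 2: y := z - y  -- replace 0 occurrence(s) of y with (z - y)
  => ( x * x ) <= 17
stmt 1: x := y * x  -- replace 2 occurrence(s) of x with (y * x)
  => ( ( y * x ) * ( y * x ) ) <= 17

Answer: ( ( y * x ) * ( y * x ) ) <= 17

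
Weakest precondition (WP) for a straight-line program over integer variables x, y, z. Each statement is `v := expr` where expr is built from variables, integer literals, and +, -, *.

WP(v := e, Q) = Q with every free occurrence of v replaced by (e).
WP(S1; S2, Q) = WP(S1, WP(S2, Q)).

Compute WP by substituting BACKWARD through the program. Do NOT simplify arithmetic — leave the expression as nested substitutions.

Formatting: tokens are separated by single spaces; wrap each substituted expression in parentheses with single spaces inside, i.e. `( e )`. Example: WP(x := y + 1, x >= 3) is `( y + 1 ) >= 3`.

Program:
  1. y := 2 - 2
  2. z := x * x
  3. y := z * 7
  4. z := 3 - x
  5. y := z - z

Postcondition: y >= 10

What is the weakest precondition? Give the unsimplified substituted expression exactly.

Answer: ( ( 3 - x ) - ( 3 - x ) ) >= 10

Derivation:
post: y >= 10
stmt 5: y := z - z  -- replace 1 occurrence(s) of y with (z - z)
  => ( z - z ) >= 10
stmt 4: z := 3 - x  -- replace 2 occurrence(s) of z with (3 - x)
  => ( ( 3 - x ) - ( 3 - x ) ) >= 10
stmt 3: y := z * 7  -- replace 0 occurrence(s) of y with (z * 7)
  => ( ( 3 - x ) - ( 3 - x ) ) >= 10
stmt 2: z := x * x  -- replace 0 occurrence(s) of z with (x * x)
  => ( ( 3 - x ) - ( 3 - x ) ) >= 10
stmt 1: y := 2 - 2  -- replace 0 occurrence(s) of y with (2 - 2)
  => ( ( 3 - x ) - ( 3 - x ) ) >= 10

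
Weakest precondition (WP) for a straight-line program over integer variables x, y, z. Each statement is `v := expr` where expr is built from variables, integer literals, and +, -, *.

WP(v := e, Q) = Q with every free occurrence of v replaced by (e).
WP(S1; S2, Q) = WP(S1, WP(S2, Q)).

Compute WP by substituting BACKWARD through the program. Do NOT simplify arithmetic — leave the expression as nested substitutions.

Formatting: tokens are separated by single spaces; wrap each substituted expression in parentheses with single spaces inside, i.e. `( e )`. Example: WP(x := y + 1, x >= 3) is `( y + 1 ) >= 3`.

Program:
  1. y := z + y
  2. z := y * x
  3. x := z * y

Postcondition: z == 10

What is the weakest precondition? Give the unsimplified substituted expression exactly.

Answer: ( ( z + y ) * x ) == 10

Derivation:
post: z == 10
stmt 3: x := z * y  -- replace 0 occurrence(s) of x with (z * y)
  => z == 10
stmt 2: z := y * x  -- replace 1 occurrence(s) of z with (y * x)
  => ( y * x ) == 10
stmt 1: y := z + y  -- replace 1 occurrence(s) of y with (z + y)
  => ( ( z + y ) * x ) == 10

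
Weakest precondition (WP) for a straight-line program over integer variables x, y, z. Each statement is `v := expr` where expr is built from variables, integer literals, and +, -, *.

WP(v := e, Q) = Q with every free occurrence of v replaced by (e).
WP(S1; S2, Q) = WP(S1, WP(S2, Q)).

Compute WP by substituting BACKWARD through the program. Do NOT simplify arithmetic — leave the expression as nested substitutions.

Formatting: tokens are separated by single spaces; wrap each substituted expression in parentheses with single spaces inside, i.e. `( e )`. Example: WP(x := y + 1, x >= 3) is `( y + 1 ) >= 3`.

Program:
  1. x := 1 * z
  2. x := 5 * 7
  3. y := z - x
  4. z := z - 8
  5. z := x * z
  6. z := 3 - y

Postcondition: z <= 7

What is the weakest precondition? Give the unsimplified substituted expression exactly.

Answer: ( 3 - ( z - ( 5 * 7 ) ) ) <= 7

Derivation:
post: z <= 7
stmt 6: z := 3 - y  -- replace 1 occurrence(s) of z with (3 - y)
  => ( 3 - y ) <= 7
stmt 5: z := x * z  -- replace 0 occurrence(s) of z with (x * z)
  => ( 3 - y ) <= 7
stmt 4: z := z - 8  -- replace 0 occurrence(s) of z with (z - 8)
  => ( 3 - y ) <= 7
stmt 3: y := z - x  -- replace 1 occurrence(s) of y with (z - x)
  => ( 3 - ( z - x ) ) <= 7
stmt 2: x := 5 * 7  -- replace 1 occurrence(s) of x with (5 * 7)
  => ( 3 - ( z - ( 5 * 7 ) ) ) <= 7
stmt 1: x := 1 * z  -- replace 0 occurrence(s) of x with (1 * z)
  => ( 3 - ( z - ( 5 * 7 ) ) ) <= 7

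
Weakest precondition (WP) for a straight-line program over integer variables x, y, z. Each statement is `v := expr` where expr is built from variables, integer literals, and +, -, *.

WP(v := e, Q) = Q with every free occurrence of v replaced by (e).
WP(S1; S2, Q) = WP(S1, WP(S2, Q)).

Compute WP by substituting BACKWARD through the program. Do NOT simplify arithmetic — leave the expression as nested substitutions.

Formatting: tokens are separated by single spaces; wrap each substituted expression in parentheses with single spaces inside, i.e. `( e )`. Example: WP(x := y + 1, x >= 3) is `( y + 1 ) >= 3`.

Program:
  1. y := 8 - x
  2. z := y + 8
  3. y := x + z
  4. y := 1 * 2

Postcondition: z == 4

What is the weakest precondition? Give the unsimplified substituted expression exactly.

Answer: ( ( 8 - x ) + 8 ) == 4

Derivation:
post: z == 4
stmt 4: y := 1 * 2  -- replace 0 occurrence(s) of y with (1 * 2)
  => z == 4
stmt 3: y := x + z  -- replace 0 occurrence(s) of y with (x + z)
  => z == 4
stmt 2: z := y + 8  -- replace 1 occurrence(s) of z with (y + 8)
  => ( y + 8 ) == 4
stmt 1: y := 8 - x  -- replace 1 occurrence(s) of y with (8 - x)
  => ( ( 8 - x ) + 8 ) == 4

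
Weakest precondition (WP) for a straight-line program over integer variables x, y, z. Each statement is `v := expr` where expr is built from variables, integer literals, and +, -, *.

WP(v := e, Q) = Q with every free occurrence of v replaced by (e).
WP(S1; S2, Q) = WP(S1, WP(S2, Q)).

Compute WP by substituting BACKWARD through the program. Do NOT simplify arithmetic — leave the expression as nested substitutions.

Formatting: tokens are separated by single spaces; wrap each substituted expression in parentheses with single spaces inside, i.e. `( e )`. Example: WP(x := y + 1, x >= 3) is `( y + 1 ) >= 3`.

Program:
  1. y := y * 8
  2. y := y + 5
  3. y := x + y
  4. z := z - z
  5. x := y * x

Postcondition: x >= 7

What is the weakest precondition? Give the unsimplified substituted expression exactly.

post: x >= 7
stmt 5: x := y * x  -- replace 1 occurrence(s) of x with (y * x)
  => ( y * x ) >= 7
stmt 4: z := z - z  -- replace 0 occurrence(s) of z with (z - z)
  => ( y * x ) >= 7
stmt 3: y := x + y  -- replace 1 occurrence(s) of y with (x + y)
  => ( ( x + y ) * x ) >= 7
stmt 2: y := y + 5  -- replace 1 occurrence(s) of y with (y + 5)
  => ( ( x + ( y + 5 ) ) * x ) >= 7
stmt 1: y := y * 8  -- replace 1 occurrence(s) of y with (y * 8)
  => ( ( x + ( ( y * 8 ) + 5 ) ) * x ) >= 7

Answer: ( ( x + ( ( y * 8 ) + 5 ) ) * x ) >= 7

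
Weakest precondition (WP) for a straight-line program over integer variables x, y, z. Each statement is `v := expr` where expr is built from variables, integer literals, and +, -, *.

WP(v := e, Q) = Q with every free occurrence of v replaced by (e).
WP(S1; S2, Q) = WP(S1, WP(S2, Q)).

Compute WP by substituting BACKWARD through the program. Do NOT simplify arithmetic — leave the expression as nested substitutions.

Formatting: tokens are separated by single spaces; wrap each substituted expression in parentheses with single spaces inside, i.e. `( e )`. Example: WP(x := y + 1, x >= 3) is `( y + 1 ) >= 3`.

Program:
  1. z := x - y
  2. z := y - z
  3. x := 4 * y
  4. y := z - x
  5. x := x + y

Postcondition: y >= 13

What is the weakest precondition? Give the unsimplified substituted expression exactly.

Answer: ( ( y - ( x - y ) ) - ( 4 * y ) ) >= 13

Derivation:
post: y >= 13
stmt 5: x := x + y  -- replace 0 occurrence(s) of x with (x + y)
  => y >= 13
stmt 4: y := z - x  -- replace 1 occurrence(s) of y with (z - x)
  => ( z - x ) >= 13
stmt 3: x := 4 * y  -- replace 1 occurrence(s) of x with (4 * y)
  => ( z - ( 4 * y ) ) >= 13
stmt 2: z := y - z  -- replace 1 occurrence(s) of z with (y - z)
  => ( ( y - z ) - ( 4 * y ) ) >= 13
stmt 1: z := x - y  -- replace 1 occurrence(s) of z with (x - y)
  => ( ( y - ( x - y ) ) - ( 4 * y ) ) >= 13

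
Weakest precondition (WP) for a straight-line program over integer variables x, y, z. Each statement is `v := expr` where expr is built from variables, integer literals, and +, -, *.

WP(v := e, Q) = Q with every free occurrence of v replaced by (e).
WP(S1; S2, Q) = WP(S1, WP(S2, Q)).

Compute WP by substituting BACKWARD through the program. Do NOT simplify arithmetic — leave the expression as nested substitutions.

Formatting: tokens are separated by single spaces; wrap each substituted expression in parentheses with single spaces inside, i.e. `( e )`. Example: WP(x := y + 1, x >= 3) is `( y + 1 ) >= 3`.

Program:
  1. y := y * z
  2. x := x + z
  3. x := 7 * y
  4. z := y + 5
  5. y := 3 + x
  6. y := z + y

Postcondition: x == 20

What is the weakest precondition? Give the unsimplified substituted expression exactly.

post: x == 20
stmt 6: y := z + y  -- replace 0 occurrence(s) of y with (z + y)
  => x == 20
stmt 5: y := 3 + x  -- replace 0 occurrence(s) of y with (3 + x)
  => x == 20
stmt 4: z := y + 5  -- replace 0 occurrence(s) of z with (y + 5)
  => x == 20
stmt 3: x := 7 * y  -- replace 1 occurrence(s) of x with (7 * y)
  => ( 7 * y ) == 20
stmt 2: x := x + z  -- replace 0 occurrence(s) of x with (x + z)
  => ( 7 * y ) == 20
stmt 1: y := y * z  -- replace 1 occurrence(s) of y with (y * z)
  => ( 7 * ( y * z ) ) == 20

Answer: ( 7 * ( y * z ) ) == 20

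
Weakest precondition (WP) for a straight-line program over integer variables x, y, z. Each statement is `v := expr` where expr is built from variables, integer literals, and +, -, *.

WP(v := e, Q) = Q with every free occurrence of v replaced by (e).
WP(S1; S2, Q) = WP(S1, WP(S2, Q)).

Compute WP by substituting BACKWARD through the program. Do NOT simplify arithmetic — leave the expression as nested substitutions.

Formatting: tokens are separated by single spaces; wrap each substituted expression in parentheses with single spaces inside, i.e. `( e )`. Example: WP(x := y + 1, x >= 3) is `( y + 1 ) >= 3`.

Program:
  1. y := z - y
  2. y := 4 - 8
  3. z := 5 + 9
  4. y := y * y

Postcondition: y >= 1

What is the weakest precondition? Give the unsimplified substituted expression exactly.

post: y >= 1
stmt 4: y := y * y  -- replace 1 occurrence(s) of y with (y * y)
  => ( y * y ) >= 1
stmt 3: z := 5 + 9  -- replace 0 occurrence(s) of z with (5 + 9)
  => ( y * y ) >= 1
stmt 2: y := 4 - 8  -- replace 2 occurrence(s) of y with (4 - 8)
  => ( ( 4 - 8 ) * ( 4 - 8 ) ) >= 1
stmt 1: y := z - y  -- replace 0 occurrence(s) of y with (z - y)
  => ( ( 4 - 8 ) * ( 4 - 8 ) ) >= 1

Answer: ( ( 4 - 8 ) * ( 4 - 8 ) ) >= 1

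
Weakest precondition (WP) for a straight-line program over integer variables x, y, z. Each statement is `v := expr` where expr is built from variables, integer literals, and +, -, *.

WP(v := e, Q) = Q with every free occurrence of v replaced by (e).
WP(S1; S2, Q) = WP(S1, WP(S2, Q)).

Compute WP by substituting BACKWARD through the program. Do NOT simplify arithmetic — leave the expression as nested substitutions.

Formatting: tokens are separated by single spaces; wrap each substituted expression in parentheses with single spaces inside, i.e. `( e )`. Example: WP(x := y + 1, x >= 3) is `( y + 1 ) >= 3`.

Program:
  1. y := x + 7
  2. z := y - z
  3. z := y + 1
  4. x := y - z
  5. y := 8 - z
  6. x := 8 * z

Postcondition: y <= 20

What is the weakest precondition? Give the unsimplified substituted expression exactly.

Answer: ( 8 - ( ( x + 7 ) + 1 ) ) <= 20

Derivation:
post: y <= 20
stmt 6: x := 8 * z  -- replace 0 occurrence(s) of x with (8 * z)
  => y <= 20
stmt 5: y := 8 - z  -- replace 1 occurrence(s) of y with (8 - z)
  => ( 8 - z ) <= 20
stmt 4: x := y - z  -- replace 0 occurrence(s) of x with (y - z)
  => ( 8 - z ) <= 20
stmt 3: z := y + 1  -- replace 1 occurrence(s) of z with (y + 1)
  => ( 8 - ( y + 1 ) ) <= 20
stmt 2: z := y - z  -- replace 0 occurrence(s) of z with (y - z)
  => ( 8 - ( y + 1 ) ) <= 20
stmt 1: y := x + 7  -- replace 1 occurrence(s) of y with (x + 7)
  => ( 8 - ( ( x + 7 ) + 1 ) ) <= 20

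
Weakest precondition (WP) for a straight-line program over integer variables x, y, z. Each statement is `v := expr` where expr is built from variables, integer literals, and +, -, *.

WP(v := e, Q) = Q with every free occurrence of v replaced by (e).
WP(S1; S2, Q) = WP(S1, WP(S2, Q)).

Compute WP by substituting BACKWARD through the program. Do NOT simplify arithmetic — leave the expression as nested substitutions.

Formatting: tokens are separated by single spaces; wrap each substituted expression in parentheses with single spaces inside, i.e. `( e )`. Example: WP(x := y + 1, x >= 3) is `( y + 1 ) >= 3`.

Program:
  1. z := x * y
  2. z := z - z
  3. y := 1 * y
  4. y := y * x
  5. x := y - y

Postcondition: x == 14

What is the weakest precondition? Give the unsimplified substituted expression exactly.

Answer: ( ( ( 1 * y ) * x ) - ( ( 1 * y ) * x ) ) == 14

Derivation:
post: x == 14
stmt 5: x := y - y  -- replace 1 occurrence(s) of x with (y - y)
  => ( y - y ) == 14
stmt 4: y := y * x  -- replace 2 occurrence(s) of y with (y * x)
  => ( ( y * x ) - ( y * x ) ) == 14
stmt 3: y := 1 * y  -- replace 2 occurrence(s) of y with (1 * y)
  => ( ( ( 1 * y ) * x ) - ( ( 1 * y ) * x ) ) == 14
stmt 2: z := z - z  -- replace 0 occurrence(s) of z with (z - z)
  => ( ( ( 1 * y ) * x ) - ( ( 1 * y ) * x ) ) == 14
stmt 1: z := x * y  -- replace 0 occurrence(s) of z with (x * y)
  => ( ( ( 1 * y ) * x ) - ( ( 1 * y ) * x ) ) == 14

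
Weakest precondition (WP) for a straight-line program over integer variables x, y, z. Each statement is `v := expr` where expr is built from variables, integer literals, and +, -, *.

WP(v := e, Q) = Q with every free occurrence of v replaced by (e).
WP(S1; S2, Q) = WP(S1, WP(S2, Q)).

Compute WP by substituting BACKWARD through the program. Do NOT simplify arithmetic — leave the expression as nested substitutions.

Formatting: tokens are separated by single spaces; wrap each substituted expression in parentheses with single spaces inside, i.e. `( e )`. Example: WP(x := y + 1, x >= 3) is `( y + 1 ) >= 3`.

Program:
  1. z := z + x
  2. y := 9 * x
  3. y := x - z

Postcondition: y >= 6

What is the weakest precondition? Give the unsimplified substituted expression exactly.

Answer: ( x - ( z + x ) ) >= 6

Derivation:
post: y >= 6
stmt 3: y := x - z  -- replace 1 occurrence(s) of y with (x - z)
  => ( x - z ) >= 6
stmt 2: y := 9 * x  -- replace 0 occurrence(s) of y with (9 * x)
  => ( x - z ) >= 6
stmt 1: z := z + x  -- replace 1 occurrence(s) of z with (z + x)
  => ( x - ( z + x ) ) >= 6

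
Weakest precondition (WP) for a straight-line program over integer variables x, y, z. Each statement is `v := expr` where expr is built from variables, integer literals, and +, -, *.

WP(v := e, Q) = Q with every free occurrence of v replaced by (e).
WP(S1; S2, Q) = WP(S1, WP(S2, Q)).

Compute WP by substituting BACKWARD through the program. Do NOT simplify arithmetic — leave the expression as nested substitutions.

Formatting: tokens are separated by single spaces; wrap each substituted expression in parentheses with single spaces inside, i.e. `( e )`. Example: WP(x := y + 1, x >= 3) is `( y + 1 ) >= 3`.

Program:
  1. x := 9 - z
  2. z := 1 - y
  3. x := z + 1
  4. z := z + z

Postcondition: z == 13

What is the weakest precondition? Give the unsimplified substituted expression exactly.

post: z == 13
stmt 4: z := z + z  -- replace 1 occurrence(s) of z with (z + z)
  => ( z + z ) == 13
stmt 3: x := z + 1  -- replace 0 occurrence(s) of x with (z + 1)
  => ( z + z ) == 13
stmt 2: z := 1 - y  -- replace 2 occurrence(s) of z with (1 - y)
  => ( ( 1 - y ) + ( 1 - y ) ) == 13
stmt 1: x := 9 - z  -- replace 0 occurrence(s) of x with (9 - z)
  => ( ( 1 - y ) + ( 1 - y ) ) == 13

Answer: ( ( 1 - y ) + ( 1 - y ) ) == 13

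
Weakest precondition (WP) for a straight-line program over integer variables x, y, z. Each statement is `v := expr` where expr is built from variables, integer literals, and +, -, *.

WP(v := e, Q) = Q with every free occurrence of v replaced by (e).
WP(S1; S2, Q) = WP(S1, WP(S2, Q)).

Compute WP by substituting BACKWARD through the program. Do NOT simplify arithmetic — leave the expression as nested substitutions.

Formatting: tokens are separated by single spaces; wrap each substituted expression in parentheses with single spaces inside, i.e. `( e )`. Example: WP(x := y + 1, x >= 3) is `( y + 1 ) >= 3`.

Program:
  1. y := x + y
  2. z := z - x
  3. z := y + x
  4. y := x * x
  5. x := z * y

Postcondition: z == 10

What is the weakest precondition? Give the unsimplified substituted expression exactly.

post: z == 10
stmt 5: x := z * y  -- replace 0 occurrence(s) of x with (z * y)
  => z == 10
stmt 4: y := x * x  -- replace 0 occurrence(s) of y with (x * x)
  => z == 10
stmt 3: z := y + x  -- replace 1 occurrence(s) of z with (y + x)
  => ( y + x ) == 10
stmt 2: z := z - x  -- replace 0 occurrence(s) of z with (z - x)
  => ( y + x ) == 10
stmt 1: y := x + y  -- replace 1 occurrence(s) of y with (x + y)
  => ( ( x + y ) + x ) == 10

Answer: ( ( x + y ) + x ) == 10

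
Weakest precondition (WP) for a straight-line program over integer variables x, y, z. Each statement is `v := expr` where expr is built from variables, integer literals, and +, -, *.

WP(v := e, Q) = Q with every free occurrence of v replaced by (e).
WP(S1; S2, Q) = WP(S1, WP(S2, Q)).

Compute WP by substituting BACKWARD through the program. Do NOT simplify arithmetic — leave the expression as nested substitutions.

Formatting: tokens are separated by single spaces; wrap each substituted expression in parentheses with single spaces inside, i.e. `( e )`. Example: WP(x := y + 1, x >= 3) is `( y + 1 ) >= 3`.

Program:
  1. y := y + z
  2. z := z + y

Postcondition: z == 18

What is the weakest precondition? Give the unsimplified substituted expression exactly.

Answer: ( z + ( y + z ) ) == 18

Derivation:
post: z == 18
stmt 2: z := z + y  -- replace 1 occurrence(s) of z with (z + y)
  => ( z + y ) == 18
stmt 1: y := y + z  -- replace 1 occurrence(s) of y with (y + z)
  => ( z + ( y + z ) ) == 18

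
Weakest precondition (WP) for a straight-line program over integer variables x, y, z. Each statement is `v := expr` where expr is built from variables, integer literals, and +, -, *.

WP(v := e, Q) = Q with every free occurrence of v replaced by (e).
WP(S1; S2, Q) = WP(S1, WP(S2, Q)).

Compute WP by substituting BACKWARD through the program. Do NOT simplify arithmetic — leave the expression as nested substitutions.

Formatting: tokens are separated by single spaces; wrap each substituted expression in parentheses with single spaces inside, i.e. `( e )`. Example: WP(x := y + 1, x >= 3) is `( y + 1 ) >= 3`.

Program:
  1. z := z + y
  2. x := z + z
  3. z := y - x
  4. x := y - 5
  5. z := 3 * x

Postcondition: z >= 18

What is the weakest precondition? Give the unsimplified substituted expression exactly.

Answer: ( 3 * ( y - 5 ) ) >= 18

Derivation:
post: z >= 18
stmt 5: z := 3 * x  -- replace 1 occurrence(s) of z with (3 * x)
  => ( 3 * x ) >= 18
stmt 4: x := y - 5  -- replace 1 occurrence(s) of x with (y - 5)
  => ( 3 * ( y - 5 ) ) >= 18
stmt 3: z := y - x  -- replace 0 occurrence(s) of z with (y - x)
  => ( 3 * ( y - 5 ) ) >= 18
stmt 2: x := z + z  -- replace 0 occurrence(s) of x with (z + z)
  => ( 3 * ( y - 5 ) ) >= 18
stmt 1: z := z + y  -- replace 0 occurrence(s) of z with (z + y)
  => ( 3 * ( y - 5 ) ) >= 18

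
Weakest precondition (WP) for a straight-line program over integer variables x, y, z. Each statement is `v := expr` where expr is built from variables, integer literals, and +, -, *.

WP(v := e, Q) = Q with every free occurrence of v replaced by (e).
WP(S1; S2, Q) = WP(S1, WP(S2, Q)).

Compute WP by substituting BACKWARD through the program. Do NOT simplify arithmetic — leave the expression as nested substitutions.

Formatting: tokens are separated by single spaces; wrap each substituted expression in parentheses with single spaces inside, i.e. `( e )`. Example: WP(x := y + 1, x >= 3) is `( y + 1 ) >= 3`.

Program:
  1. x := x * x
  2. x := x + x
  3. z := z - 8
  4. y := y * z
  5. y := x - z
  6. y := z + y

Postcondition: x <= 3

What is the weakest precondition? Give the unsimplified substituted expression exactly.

post: x <= 3
stmt 6: y := z + y  -- replace 0 occurrence(s) of y with (z + y)
  => x <= 3
stmt 5: y := x - z  -- replace 0 occurrence(s) of y with (x - z)
  => x <= 3
stmt 4: y := y * z  -- replace 0 occurrence(s) of y with (y * z)
  => x <= 3
stmt 3: z := z - 8  -- replace 0 occurrence(s) of z with (z - 8)
  => x <= 3
stmt 2: x := x + x  -- replace 1 occurrence(s) of x with (x + x)
  => ( x + x ) <= 3
stmt 1: x := x * x  -- replace 2 occurrence(s) of x with (x * x)
  => ( ( x * x ) + ( x * x ) ) <= 3

Answer: ( ( x * x ) + ( x * x ) ) <= 3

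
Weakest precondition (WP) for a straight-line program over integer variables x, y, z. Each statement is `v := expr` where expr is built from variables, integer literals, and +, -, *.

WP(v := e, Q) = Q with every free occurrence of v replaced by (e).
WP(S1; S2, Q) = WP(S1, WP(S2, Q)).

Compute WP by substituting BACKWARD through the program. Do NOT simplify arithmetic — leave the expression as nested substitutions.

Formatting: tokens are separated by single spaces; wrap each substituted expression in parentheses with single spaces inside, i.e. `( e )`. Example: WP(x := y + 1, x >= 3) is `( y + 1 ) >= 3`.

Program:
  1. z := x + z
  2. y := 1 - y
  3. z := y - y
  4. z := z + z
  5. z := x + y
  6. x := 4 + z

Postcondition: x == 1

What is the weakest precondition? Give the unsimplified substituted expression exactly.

Answer: ( 4 + ( x + ( 1 - y ) ) ) == 1

Derivation:
post: x == 1
stmt 6: x := 4 + z  -- replace 1 occurrence(s) of x with (4 + z)
  => ( 4 + z ) == 1
stmt 5: z := x + y  -- replace 1 occurrence(s) of z with (x + y)
  => ( 4 + ( x + y ) ) == 1
stmt 4: z := z + z  -- replace 0 occurrence(s) of z with (z + z)
  => ( 4 + ( x + y ) ) == 1
stmt 3: z := y - y  -- replace 0 occurrence(s) of z with (y - y)
  => ( 4 + ( x + y ) ) == 1
stmt 2: y := 1 - y  -- replace 1 occurrence(s) of y with (1 - y)
  => ( 4 + ( x + ( 1 - y ) ) ) == 1
stmt 1: z := x + z  -- replace 0 occurrence(s) of z with (x + z)
  => ( 4 + ( x + ( 1 - y ) ) ) == 1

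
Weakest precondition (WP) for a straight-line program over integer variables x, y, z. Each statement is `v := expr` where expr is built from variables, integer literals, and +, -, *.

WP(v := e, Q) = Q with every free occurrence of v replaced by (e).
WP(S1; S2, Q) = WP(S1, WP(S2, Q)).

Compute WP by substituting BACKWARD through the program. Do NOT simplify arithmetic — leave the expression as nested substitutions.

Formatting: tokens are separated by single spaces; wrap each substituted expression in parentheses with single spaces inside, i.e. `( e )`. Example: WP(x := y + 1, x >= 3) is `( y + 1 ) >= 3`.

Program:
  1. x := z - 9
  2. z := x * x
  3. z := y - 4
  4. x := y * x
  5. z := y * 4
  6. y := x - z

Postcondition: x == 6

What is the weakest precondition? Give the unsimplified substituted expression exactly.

Answer: ( y * ( z - 9 ) ) == 6

Derivation:
post: x == 6
stmt 6: y := x - z  -- replace 0 occurrence(s) of y with (x - z)
  => x == 6
stmt 5: z := y * 4  -- replace 0 occurrence(s) of z with (y * 4)
  => x == 6
stmt 4: x := y * x  -- replace 1 occurrence(s) of x with (y * x)
  => ( y * x ) == 6
stmt 3: z := y - 4  -- replace 0 occurrence(s) of z with (y - 4)
  => ( y * x ) == 6
stmt 2: z := x * x  -- replace 0 occurrence(s) of z with (x * x)
  => ( y * x ) == 6
stmt 1: x := z - 9  -- replace 1 occurrence(s) of x with (z - 9)
  => ( y * ( z - 9 ) ) == 6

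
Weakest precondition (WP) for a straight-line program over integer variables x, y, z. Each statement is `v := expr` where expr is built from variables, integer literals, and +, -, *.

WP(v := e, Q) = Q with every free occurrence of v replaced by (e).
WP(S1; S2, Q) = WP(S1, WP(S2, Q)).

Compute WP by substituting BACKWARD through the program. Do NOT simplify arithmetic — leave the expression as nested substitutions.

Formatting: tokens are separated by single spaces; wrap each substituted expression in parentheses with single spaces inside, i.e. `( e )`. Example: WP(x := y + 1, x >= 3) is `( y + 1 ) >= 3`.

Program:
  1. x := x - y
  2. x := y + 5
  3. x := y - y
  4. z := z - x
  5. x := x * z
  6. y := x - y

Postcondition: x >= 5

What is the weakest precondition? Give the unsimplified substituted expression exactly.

Answer: ( ( y - y ) * ( z - ( y - y ) ) ) >= 5

Derivation:
post: x >= 5
stmt 6: y := x - y  -- replace 0 occurrence(s) of y with (x - y)
  => x >= 5
stmt 5: x := x * z  -- replace 1 occurrence(s) of x with (x * z)
  => ( x * z ) >= 5
stmt 4: z := z - x  -- replace 1 occurrence(s) of z with (z - x)
  => ( x * ( z - x ) ) >= 5
stmt 3: x := y - y  -- replace 2 occurrence(s) of x with (y - y)
  => ( ( y - y ) * ( z - ( y - y ) ) ) >= 5
stmt 2: x := y + 5  -- replace 0 occurrence(s) of x with (y + 5)
  => ( ( y - y ) * ( z - ( y - y ) ) ) >= 5
stmt 1: x := x - y  -- replace 0 occurrence(s) of x with (x - y)
  => ( ( y - y ) * ( z - ( y - y ) ) ) >= 5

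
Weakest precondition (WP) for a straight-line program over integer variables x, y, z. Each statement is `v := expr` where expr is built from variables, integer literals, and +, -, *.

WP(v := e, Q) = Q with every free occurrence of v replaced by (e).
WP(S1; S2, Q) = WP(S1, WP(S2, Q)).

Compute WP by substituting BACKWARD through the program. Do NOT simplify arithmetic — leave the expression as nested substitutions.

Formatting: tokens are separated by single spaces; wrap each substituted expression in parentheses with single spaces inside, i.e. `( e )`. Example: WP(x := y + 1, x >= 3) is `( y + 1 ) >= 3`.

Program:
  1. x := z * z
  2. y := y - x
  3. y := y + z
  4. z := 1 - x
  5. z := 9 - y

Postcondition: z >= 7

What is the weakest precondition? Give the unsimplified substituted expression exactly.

Answer: ( 9 - ( ( y - ( z * z ) ) + z ) ) >= 7

Derivation:
post: z >= 7
stmt 5: z := 9 - y  -- replace 1 occurrence(s) of z with (9 - y)
  => ( 9 - y ) >= 7
stmt 4: z := 1 - x  -- replace 0 occurrence(s) of z with (1 - x)
  => ( 9 - y ) >= 7
stmt 3: y := y + z  -- replace 1 occurrence(s) of y with (y + z)
  => ( 9 - ( y + z ) ) >= 7
stmt 2: y := y - x  -- replace 1 occurrence(s) of y with (y - x)
  => ( 9 - ( ( y - x ) + z ) ) >= 7
stmt 1: x := z * z  -- replace 1 occurrence(s) of x with (z * z)
  => ( 9 - ( ( y - ( z * z ) ) + z ) ) >= 7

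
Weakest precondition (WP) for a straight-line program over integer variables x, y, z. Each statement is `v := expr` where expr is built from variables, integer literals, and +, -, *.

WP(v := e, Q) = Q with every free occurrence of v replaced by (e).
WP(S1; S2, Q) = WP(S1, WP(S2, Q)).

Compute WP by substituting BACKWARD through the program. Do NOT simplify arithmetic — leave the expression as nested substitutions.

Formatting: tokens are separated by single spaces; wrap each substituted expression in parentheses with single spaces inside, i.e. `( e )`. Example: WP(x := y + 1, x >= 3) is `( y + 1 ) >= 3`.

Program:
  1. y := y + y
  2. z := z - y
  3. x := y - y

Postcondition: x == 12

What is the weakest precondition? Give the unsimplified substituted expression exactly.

post: x == 12
stmt 3: x := y - y  -- replace 1 occurrence(s) of x with (y - y)
  => ( y - y ) == 12
stmt 2: z := z - y  -- replace 0 occurrence(s) of z with (z - y)
  => ( y - y ) == 12
stmt 1: y := y + y  -- replace 2 occurrence(s) of y with (y + y)
  => ( ( y + y ) - ( y + y ) ) == 12

Answer: ( ( y + y ) - ( y + y ) ) == 12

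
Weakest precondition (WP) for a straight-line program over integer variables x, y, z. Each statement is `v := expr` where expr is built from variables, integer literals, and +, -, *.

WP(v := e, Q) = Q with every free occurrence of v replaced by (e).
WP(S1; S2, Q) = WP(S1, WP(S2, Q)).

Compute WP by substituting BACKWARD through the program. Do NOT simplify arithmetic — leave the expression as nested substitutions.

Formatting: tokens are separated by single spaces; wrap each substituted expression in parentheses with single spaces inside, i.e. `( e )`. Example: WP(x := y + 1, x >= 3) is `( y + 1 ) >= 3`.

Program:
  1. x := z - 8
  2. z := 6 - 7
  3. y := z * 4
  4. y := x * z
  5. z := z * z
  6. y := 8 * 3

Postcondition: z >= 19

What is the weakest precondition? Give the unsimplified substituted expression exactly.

Answer: ( ( 6 - 7 ) * ( 6 - 7 ) ) >= 19

Derivation:
post: z >= 19
stmt 6: y := 8 * 3  -- replace 0 occurrence(s) of y with (8 * 3)
  => z >= 19
stmt 5: z := z * z  -- replace 1 occurrence(s) of z with (z * z)
  => ( z * z ) >= 19
stmt 4: y := x * z  -- replace 0 occurrence(s) of y with (x * z)
  => ( z * z ) >= 19
stmt 3: y := z * 4  -- replace 0 occurrence(s) of y with (z * 4)
  => ( z * z ) >= 19
stmt 2: z := 6 - 7  -- replace 2 occurrence(s) of z with (6 - 7)
  => ( ( 6 - 7 ) * ( 6 - 7 ) ) >= 19
stmt 1: x := z - 8  -- replace 0 occurrence(s) of x with (z - 8)
  => ( ( 6 - 7 ) * ( 6 - 7 ) ) >= 19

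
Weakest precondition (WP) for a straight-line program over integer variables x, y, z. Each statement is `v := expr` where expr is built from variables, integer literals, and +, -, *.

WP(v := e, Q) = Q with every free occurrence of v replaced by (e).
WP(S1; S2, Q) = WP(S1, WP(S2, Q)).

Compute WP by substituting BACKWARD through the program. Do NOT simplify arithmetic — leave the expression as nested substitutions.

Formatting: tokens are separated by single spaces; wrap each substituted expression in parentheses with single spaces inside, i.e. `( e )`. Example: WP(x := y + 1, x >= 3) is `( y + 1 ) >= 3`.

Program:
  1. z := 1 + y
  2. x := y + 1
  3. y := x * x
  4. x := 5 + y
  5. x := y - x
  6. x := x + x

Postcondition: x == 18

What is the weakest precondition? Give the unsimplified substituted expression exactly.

Answer: ( ( ( ( y + 1 ) * ( y + 1 ) ) - ( 5 + ( ( y + 1 ) * ( y + 1 ) ) ) ) + ( ( ( y + 1 ) * ( y + 1 ) ) - ( 5 + ( ( y + 1 ) * ( y + 1 ) ) ) ) ) == 18

Derivation:
post: x == 18
stmt 6: x := x + x  -- replace 1 occurrence(s) of x with (x + x)
  => ( x + x ) == 18
stmt 5: x := y - x  -- replace 2 occurrence(s) of x with (y - x)
  => ( ( y - x ) + ( y - x ) ) == 18
stmt 4: x := 5 + y  -- replace 2 occurrence(s) of x with (5 + y)
  => ( ( y - ( 5 + y ) ) + ( y - ( 5 + y ) ) ) == 18
stmt 3: y := x * x  -- replace 4 occurrence(s) of y with (x * x)
  => ( ( ( x * x ) - ( 5 + ( x * x ) ) ) + ( ( x * x ) - ( 5 + ( x * x ) ) ) ) == 18
stmt 2: x := y + 1  -- replace 8 occurrence(s) of x with (y + 1)
  => ( ( ( ( y + 1 ) * ( y + 1 ) ) - ( 5 + ( ( y + 1 ) * ( y + 1 ) ) ) ) + ( ( ( y + 1 ) * ( y + 1 ) ) - ( 5 + ( ( y + 1 ) * ( y + 1 ) ) ) ) ) == 18
stmt 1: z := 1 + y  -- replace 0 occurrence(s) of z with (1 + y)
  => ( ( ( ( y + 1 ) * ( y + 1 ) ) - ( 5 + ( ( y + 1 ) * ( y + 1 ) ) ) ) + ( ( ( y + 1 ) * ( y + 1 ) ) - ( 5 + ( ( y + 1 ) * ( y + 1 ) ) ) ) ) == 18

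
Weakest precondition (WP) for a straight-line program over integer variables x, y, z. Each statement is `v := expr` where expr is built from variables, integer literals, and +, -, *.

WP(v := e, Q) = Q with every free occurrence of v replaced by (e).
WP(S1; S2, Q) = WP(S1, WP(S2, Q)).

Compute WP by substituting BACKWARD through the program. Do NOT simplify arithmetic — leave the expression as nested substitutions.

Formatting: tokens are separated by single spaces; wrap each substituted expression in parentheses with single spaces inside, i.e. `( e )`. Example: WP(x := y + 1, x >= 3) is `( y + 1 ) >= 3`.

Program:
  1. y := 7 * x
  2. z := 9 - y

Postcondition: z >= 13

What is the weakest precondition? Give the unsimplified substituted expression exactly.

Answer: ( 9 - ( 7 * x ) ) >= 13

Derivation:
post: z >= 13
stmt 2: z := 9 - y  -- replace 1 occurrence(s) of z with (9 - y)
  => ( 9 - y ) >= 13
stmt 1: y := 7 * x  -- replace 1 occurrence(s) of y with (7 * x)
  => ( 9 - ( 7 * x ) ) >= 13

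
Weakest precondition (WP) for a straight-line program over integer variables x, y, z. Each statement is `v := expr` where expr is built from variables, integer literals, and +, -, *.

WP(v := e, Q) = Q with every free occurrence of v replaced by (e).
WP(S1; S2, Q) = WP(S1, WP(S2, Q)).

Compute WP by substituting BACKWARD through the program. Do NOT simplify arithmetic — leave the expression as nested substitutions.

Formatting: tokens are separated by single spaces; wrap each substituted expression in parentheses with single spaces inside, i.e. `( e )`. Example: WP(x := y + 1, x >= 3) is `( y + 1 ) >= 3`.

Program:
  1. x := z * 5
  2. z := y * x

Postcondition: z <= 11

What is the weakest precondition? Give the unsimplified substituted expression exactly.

post: z <= 11
stmt 2: z := y * x  -- replace 1 occurrence(s) of z with (y * x)
  => ( y * x ) <= 11
stmt 1: x := z * 5  -- replace 1 occurrence(s) of x with (z * 5)
  => ( y * ( z * 5 ) ) <= 11

Answer: ( y * ( z * 5 ) ) <= 11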